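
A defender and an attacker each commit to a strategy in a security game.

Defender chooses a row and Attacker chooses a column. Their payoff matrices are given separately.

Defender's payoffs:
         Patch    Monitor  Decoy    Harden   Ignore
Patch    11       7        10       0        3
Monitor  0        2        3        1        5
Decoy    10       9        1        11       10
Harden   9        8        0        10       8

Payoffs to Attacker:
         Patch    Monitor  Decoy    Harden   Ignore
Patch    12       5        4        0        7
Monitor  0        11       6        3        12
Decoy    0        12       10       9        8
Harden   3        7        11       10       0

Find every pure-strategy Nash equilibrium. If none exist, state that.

For each strategy profile, look for a profitable unilateral deviation.
(Patch, Patch): Defender gets 11, best alternative 10; Attacker gets 12, best alternative 7. No profitable deviation — NE.
(Patch, Monitor): Defender can switch to Decoy (7 → 9). Not NE.
(Patch, Decoy): Attacker can switch to Patch (4 → 12). Not NE.
(Patch, Harden): Defender can switch to Monitor (0 → 1). Not NE.
(Patch, Ignore): Defender can switch to Monitor (3 → 5). Not NE.
(Monitor, Patch): Defender can switch to Patch (0 → 11). Not NE.
(Monitor, Monitor): Defender can switch to Patch (2 → 7). Not NE.
(Decoy, Monitor): Defender gets 9, best alternative 8; Attacker gets 12, best alternative 10. No profitable deviation — NE.
(The remaining 12 profiles each have a profitable deviation by the same check.)

The pure Nash equilibria are (Patch, Patch) and (Decoy, Monitor).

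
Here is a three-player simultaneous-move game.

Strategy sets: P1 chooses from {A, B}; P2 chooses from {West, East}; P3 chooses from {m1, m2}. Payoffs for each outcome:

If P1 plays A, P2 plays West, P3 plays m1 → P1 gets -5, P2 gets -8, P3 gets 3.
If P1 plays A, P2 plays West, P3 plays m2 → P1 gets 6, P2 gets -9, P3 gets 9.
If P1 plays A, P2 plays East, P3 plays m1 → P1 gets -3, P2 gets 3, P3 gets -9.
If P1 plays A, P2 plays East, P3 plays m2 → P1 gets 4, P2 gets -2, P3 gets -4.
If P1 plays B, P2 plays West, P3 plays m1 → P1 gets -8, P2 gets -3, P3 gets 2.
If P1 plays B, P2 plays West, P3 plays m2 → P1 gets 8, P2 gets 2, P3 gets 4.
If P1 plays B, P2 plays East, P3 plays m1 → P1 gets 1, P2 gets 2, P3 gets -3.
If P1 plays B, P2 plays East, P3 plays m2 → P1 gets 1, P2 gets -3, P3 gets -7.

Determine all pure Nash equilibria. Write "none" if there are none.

Pure-strategy Nash equilibria: (A, East, m2), (B, West, m2), (B, East, m1)

P1 against (West, m1): payoffs -5, -8 → best response A.
P1 against (West, m2): payoffs 6, 8 → best response B.
P1 against (East, m1): payoffs -3, 1 → best response B.
P1 against (East, m2): payoffs 4, 1 → best response A.
P2 against (A, m1): payoffs -8, 3 → best response East.
P2 against (A, m2): payoffs -9, -2 → best response East.
P2 against (B, m1): payoffs -3, 2 → best response East.
P2 against (B, m2): payoffs 2, -3 → best response West.
P3 against (A, West): payoffs 3, 9 → best response m2.
P3 against (A, East): payoffs -9, -4 → best response m2.
P3 against (B, West): payoffs 2, 4 → best response m2.
P3 against (B, East): payoffs -3, -7 → best response m1.
Mutual best responses: (A, East, m2); (B, West, m2); (B, East, m1).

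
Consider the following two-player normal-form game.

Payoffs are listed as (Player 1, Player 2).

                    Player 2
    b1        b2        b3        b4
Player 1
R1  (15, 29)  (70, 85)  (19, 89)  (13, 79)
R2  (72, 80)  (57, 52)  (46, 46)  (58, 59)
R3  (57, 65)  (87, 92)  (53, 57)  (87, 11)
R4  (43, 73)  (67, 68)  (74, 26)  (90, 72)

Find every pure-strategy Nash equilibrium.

The pure Nash equilibria are (R2, b1), (R3, b2).

Mark each player's best response to every combination of opponents' strategies; a profile where every player is best-responding is a pure Nash equilibrium.
Player 1 against b1: payoffs 15, 72, 57, 43 → best response R2.
Player 1 against b2: payoffs 70, 57, 87, 67 → best response R3.
Player 1 against b3: payoffs 19, 46, 53, 74 → best response R4.
Player 1 against b4: payoffs 13, 58, 87, 90 → best response R4.
Player 2 against R1: payoffs 29, 85, 89, 79 → best response b3.
Player 2 against R2: payoffs 80, 52, 46, 59 → best response b1.
Player 2 against R3: payoffs 65, 92, 57, 11 → best response b2.
Player 2 against R4: payoffs 73, 68, 26, 72 → best response b1.
Mutual best responses: (R2, b1); (R3, b2).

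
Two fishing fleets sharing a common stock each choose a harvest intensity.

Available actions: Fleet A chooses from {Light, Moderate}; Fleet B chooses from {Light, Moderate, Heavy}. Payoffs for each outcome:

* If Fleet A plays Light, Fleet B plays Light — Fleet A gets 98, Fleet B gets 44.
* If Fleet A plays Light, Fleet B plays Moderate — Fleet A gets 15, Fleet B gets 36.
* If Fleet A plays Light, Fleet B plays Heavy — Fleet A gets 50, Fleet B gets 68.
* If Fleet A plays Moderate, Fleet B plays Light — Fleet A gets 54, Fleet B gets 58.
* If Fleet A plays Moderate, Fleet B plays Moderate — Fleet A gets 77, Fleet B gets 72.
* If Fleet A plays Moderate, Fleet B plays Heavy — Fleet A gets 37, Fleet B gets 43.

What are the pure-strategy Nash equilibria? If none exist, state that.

The pure Nash equilibria are (Light, Heavy) and (Moderate, Moderate).

Fleet A against Light: payoffs 98, 54 → best response Light.
Fleet A against Moderate: payoffs 15, 77 → best response Moderate.
Fleet A against Heavy: payoffs 50, 37 → best response Light.
Fleet B against Light: payoffs 44, 36, 68 → best response Heavy.
Fleet B against Moderate: payoffs 58, 72, 43 → best response Moderate.
Mutual best responses: (Light, Heavy); (Moderate, Moderate).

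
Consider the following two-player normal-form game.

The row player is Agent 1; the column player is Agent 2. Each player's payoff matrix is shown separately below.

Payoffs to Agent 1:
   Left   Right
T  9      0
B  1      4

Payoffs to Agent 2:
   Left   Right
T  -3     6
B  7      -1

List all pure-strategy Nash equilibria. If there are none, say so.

Agent 1 against Left: payoffs 9, 1 → best response T.
Agent 1 against Right: payoffs 0, 4 → best response B.
Agent 2 against T: payoffs -3, 6 → best response Right.
Agent 2 against B: payoffs 7, -1 → best response Left.
No profile is a mutual best response for all players.

There is no pure-strategy Nash equilibrium.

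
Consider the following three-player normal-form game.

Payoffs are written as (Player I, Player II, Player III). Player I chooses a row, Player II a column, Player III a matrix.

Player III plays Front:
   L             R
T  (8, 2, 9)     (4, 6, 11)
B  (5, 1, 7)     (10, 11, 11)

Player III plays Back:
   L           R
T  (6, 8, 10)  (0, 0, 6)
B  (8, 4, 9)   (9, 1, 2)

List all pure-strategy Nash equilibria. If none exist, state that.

Player I against (L, Front): payoffs 8, 5 → best response T.
Player I against (L, Back): payoffs 6, 8 → best response B.
Player I against (R, Front): payoffs 4, 10 → best response B.
Player I against (R, Back): payoffs 0, 9 → best response B.
Player II against (T, Front): payoffs 2, 6 → best response R.
Player II against (T, Back): payoffs 8, 0 → best response L.
Player II against (B, Front): payoffs 1, 11 → best response R.
Player II against (B, Back): payoffs 4, 1 → best response L.
Player III against (T, L): payoffs 9, 10 → best response Back.
Player III against (T, R): payoffs 11, 6 → best response Front.
Player III against (B, L): payoffs 7, 9 → best response Back.
Player III against (B, R): payoffs 11, 2 → best response Front.
Mutual best responses: (B, L, Back); (B, R, Front).

The pure Nash equilibria are (B, L, Back); (B, R, Front).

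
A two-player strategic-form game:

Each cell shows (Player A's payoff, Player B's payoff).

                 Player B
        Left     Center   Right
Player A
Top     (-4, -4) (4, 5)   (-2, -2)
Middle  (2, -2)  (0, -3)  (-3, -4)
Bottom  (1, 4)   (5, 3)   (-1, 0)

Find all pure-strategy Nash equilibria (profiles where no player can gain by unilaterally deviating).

Player A against Left: payoffs -4, 2, 1 → best response Middle.
Player A against Center: payoffs 4, 0, 5 → best response Bottom.
Player A against Right: payoffs -2, -3, -1 → best response Bottom.
Player B against Top: payoffs -4, 5, -2 → best response Center.
Player B against Middle: payoffs -2, -3, -4 → best response Left.
Player B against Bottom: payoffs 4, 3, 0 → best response Left.
Mutual best responses: (Middle, Left).

(Middle, Left)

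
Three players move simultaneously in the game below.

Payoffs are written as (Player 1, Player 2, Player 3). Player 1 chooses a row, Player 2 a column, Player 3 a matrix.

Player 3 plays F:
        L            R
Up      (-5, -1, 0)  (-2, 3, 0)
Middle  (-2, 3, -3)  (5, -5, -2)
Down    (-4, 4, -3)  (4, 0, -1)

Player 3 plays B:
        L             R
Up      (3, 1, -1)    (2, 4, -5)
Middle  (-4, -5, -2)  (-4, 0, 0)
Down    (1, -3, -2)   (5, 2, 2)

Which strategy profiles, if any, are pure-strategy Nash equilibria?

(Down, R, B)

For each strategy profile, look for a profitable unilateral deviation.
(Up, L, F): Player 1 can switch to Middle (-5 → -2). Not NE.
(Up, L, B): Player 2 can switch to R (1 → 4). Not NE.
(Up, R, F): Player 1 can switch to Middle (-2 → 5). Not NE.
(Up, R, B): Player 1 can switch to Down (2 → 5). Not NE.
(Middle, L, F): Player 3 can switch to B (-3 → -2). Not NE.
(Middle, L, B): Player 1 can switch to Up (-4 → 3). Not NE.
(Down, R, B): Player 1 gets 5, best alternative 2; Player 2 gets 2, best alternative -3; Player 3 gets 2, best alternative -1. No profitable deviation — NE.
(The remaining 5 profiles each have a profitable deviation by the same check.)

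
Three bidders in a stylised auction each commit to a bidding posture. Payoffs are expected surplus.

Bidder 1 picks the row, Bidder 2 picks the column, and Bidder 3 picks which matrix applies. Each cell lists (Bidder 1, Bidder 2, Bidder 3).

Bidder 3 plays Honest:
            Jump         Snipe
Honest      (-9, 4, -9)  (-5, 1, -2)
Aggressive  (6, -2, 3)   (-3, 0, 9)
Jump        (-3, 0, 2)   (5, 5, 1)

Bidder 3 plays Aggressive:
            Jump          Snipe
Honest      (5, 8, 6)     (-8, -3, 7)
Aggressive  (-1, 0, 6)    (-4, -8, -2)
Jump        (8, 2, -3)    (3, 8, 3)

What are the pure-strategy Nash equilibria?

Pure NE: (Jump, Snipe, Aggressive)

(Honest, Jump, Honest): Bidder 1 can switch to Aggressive (-9 → 6). Not NE.
(Honest, Jump, Aggressive): Bidder 1 can switch to Jump (5 → 8). Not NE.
(Honest, Snipe, Honest): Bidder 1 can switch to Aggressive (-5 → -3). Not NE.
(Honest, Snipe, Aggressive): Bidder 1 can switch to Aggressive (-8 → -4). Not NE.
(Aggressive, Jump, Honest): Bidder 2 can switch to Snipe (-2 → 0). Not NE.
(Aggressive, Jump, Aggressive): Bidder 1 can switch to Honest (-1 → 5). Not NE.
(Aggressive, Snipe, Honest): Bidder 1 can switch to Jump (-3 → 5). Not NE.
(Aggressive, Snipe, Aggressive): Bidder 1 can switch to Jump (-4 → 3). Not NE.
(Jump, Jump, Honest): Bidder 1 can switch to Aggressive (-3 → 6). Not NE.
(Jump, Jump, Aggressive): Bidder 2 can switch to Snipe (2 → 8). Not NE.
(Jump, Snipe, Honest): Bidder 3 can switch to Aggressive (1 → 3). Not NE.
(Jump, Snipe, Aggressive): Bidder 1 gets 3, best alternative -4; Bidder 2 gets 8, best alternative 2; Bidder 3 gets 3, best alternative 1. No profitable deviation — NE.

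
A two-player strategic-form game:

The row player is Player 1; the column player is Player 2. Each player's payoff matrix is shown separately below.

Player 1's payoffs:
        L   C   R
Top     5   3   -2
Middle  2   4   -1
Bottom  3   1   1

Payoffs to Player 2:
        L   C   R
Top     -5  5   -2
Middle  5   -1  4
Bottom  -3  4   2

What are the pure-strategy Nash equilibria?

This game has no pure Nash equilibrium.

For each player, find the best response to each opponent profile; mutual best responses are the pure NE.
Player 1 against L: payoffs 5, 2, 3 → best response Top.
Player 1 against C: payoffs 3, 4, 1 → best response Middle.
Player 1 against R: payoffs -2, -1, 1 → best response Bottom.
Player 2 against Top: payoffs -5, 5, -2 → best response C.
Player 2 against Middle: payoffs 5, -1, 4 → best response L.
Player 2 against Bottom: payoffs -3, 4, 2 → best response C.
No profile is a mutual best response for all players.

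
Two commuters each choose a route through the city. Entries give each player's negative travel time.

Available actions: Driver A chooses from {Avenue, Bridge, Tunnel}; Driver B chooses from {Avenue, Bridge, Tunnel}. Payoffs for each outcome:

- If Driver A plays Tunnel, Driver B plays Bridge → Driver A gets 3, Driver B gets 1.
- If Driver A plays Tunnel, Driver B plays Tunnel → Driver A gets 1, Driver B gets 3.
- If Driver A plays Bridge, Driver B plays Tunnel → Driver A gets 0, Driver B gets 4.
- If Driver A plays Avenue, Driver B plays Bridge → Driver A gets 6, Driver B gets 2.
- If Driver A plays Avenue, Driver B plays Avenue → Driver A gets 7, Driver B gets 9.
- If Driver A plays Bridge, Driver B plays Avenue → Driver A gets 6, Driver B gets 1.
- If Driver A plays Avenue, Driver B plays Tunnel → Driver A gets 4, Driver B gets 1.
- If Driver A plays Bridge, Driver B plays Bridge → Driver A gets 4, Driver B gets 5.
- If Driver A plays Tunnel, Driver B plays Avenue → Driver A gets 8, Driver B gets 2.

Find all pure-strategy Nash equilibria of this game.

This game has no pure Nash equilibrium.

(Avenue, Avenue): Driver A can switch to Tunnel (7 → 8). Not NE.
(Avenue, Bridge): Driver B can switch to Avenue (2 → 9). Not NE.
(Avenue, Tunnel): Driver B can switch to Avenue (1 → 9). Not NE.
(Bridge, Avenue): Driver A can switch to Avenue (6 → 7). Not NE.
(Bridge, Bridge): Driver A can switch to Avenue (4 → 6). Not NE.
(Bridge, Tunnel): Driver A can switch to Avenue (0 → 4). Not NE.
(The remaining 3 profiles each have a profitable deviation by the same check.)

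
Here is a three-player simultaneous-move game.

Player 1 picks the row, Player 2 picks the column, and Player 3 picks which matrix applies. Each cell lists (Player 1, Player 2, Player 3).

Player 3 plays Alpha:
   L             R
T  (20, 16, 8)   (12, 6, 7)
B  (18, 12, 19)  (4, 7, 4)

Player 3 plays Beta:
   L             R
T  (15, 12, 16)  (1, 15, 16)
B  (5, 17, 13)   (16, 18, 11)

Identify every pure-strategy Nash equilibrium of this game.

For each player, find the best response to each opponent profile; mutual best responses are the pure NE.
Player 1 against (L, Alpha): payoffs 20, 18 → best response T.
Player 1 against (L, Beta): payoffs 15, 5 → best response T.
Player 1 against (R, Alpha): payoffs 12, 4 → best response T.
Player 1 against (R, Beta): payoffs 1, 16 → best response B.
Player 2 against (T, Alpha): payoffs 16, 6 → best response L.
Player 2 against (T, Beta): payoffs 12, 15 → best response R.
Player 2 against (B, Alpha): payoffs 12, 7 → best response L.
Player 2 against (B, Beta): payoffs 17, 18 → best response R.
Player 3 against (T, L): payoffs 8, 16 → best response Beta.
Player 3 against (T, R): payoffs 7, 16 → best response Beta.
Player 3 against (B, L): payoffs 19, 13 → best response Alpha.
Player 3 against (B, R): payoffs 4, 11 → best response Beta.
Mutual best responses: (B, R, Beta).

(B, R, Beta)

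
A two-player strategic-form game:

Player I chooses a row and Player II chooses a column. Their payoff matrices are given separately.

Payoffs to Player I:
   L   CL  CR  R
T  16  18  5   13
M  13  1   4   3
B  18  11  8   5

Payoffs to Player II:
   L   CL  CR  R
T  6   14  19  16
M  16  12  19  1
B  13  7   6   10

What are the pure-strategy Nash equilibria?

Mark each player's best response to every combination of opponents' strategies; a profile where every player is best-responding is a pure Nash equilibrium.
Player I against L: payoffs 16, 13, 18 → best response B.
Player I against CL: payoffs 18, 1, 11 → best response T.
Player I against CR: payoffs 5, 4, 8 → best response B.
Player I against R: payoffs 13, 3, 5 → best response T.
Player II against T: payoffs 6, 14, 19, 16 → best response CR.
Player II against M: payoffs 16, 12, 19, 1 → best response CR.
Player II against B: payoffs 13, 7, 6, 10 → best response L.
Mutual best responses: (B, L).

Pure NE: (B, L)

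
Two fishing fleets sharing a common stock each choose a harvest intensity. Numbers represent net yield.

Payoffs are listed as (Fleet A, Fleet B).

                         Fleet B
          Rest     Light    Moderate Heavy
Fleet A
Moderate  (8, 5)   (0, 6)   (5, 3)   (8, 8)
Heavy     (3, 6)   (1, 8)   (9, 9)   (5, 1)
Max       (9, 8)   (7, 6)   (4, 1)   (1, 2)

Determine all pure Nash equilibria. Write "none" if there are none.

(Moderate, Rest): Fleet A can switch to Max (8 → 9). Not NE.
(Moderate, Light): Fleet A can switch to Heavy (0 → 1). Not NE.
(Moderate, Moderate): Fleet A can switch to Heavy (5 → 9). Not NE.
(Moderate, Heavy): Fleet A gets 8, best alternative 5; Fleet B gets 8, best alternative 6. No profitable deviation — NE.
(Heavy, Rest): Fleet A can switch to Moderate (3 → 8). Not NE.
(Heavy, Light): Fleet A can switch to Max (1 → 7). Not NE.
(Heavy, Moderate): Fleet A gets 9, best alternative 5; Fleet B gets 9, best alternative 8. No profitable deviation — NE.
(Heavy, Heavy): Fleet A can switch to Moderate (5 → 8). Not NE.
(Max, Rest): Fleet A gets 9, best alternative 8; Fleet B gets 8, best alternative 6. No profitable deviation — NE.
(The remaining 3 profiles each have a profitable deviation by the same check.)

Pure-strategy Nash equilibria: (Moderate, Heavy), (Heavy, Moderate), (Max, Rest)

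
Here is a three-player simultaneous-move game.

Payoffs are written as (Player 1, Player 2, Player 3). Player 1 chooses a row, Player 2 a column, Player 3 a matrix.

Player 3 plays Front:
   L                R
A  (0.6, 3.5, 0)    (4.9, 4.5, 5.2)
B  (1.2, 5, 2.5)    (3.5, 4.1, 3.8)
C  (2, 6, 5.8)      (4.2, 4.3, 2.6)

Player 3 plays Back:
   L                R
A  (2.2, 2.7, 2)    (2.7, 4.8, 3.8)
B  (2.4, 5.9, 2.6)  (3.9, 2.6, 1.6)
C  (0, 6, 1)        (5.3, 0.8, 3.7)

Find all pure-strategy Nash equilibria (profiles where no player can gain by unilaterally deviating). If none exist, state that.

Pure-strategy Nash equilibria: (A, R, Front); (B, L, Back); (C, L, Front)

Check each profile: it is a Nash equilibrium iff no player can strictly gain by switching unilaterally.
(A, L, Front): Player 1 can switch to B (0.6 → 1.2). Not NE.
(A, L, Back): Player 1 can switch to B (2.2 → 2.4). Not NE.
(A, R, Front): Player 1 gets 4.9, best alternative 4.2; Player 2 gets 4.5, best alternative 3.5; Player 3 gets 5.2, best alternative 3.8. No profitable deviation — NE.
(A, R, Back): Player 1 can switch to B (2.7 → 3.9). Not NE.
(B, L, Front): Player 1 can switch to C (1.2 → 2). Not NE.
(B, L, Back): Player 1 gets 2.4, best alternative 2.2; Player 2 gets 5.9, best alternative 2.6; Player 3 gets 2.6, best alternative 2.5. No profitable deviation — NE.
(B, R, Front): Player 1 can switch to A (3.5 → 4.9). Not NE.
(B, R, Back): Player 1 can switch to C (3.9 → 5.3). Not NE.
(C, L, Front): Player 1 gets 2, best alternative 1.2; Player 2 gets 6, best alternative 4.3; Player 3 gets 5.8, best alternative 1. No profitable deviation — NE.
(C, L, Back): Player 1 can switch to A (0 → 2.2). Not NE.
(C, R, Front): Player 1 can switch to A (4.2 → 4.9). Not NE.
(The remaining 1 profile has a profitable deviation by the same check.)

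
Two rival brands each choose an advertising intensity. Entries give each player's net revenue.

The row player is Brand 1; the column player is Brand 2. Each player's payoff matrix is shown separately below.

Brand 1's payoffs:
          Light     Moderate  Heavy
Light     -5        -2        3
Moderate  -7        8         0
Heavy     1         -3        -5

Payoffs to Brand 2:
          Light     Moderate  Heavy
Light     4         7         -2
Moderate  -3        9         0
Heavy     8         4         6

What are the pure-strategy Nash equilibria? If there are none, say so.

(Moderate, Moderate) and (Heavy, Light)

Brand 1 against Light: payoffs -5, -7, 1 → best response Heavy.
Brand 1 against Moderate: payoffs -2, 8, -3 → best response Moderate.
Brand 1 against Heavy: payoffs 3, 0, -5 → best response Light.
Brand 2 against Light: payoffs 4, 7, -2 → best response Moderate.
Brand 2 against Moderate: payoffs -3, 9, 0 → best response Moderate.
Brand 2 against Heavy: payoffs 8, 4, 6 → best response Light.
Mutual best responses: (Moderate, Moderate); (Heavy, Light).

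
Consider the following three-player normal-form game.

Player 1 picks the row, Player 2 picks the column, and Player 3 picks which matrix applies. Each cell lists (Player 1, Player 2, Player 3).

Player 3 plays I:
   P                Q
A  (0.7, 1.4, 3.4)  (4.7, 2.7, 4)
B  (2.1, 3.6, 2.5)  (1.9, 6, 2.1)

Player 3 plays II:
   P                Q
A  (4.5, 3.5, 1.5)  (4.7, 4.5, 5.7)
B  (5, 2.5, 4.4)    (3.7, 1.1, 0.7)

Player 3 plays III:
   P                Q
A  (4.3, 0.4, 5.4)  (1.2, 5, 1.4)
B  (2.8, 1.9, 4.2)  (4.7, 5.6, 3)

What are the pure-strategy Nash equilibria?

(A, Q, II); (B, P, II); (B, Q, III)

Player 1 against (P, I): payoffs 0.7, 2.1 → best response B.
Player 1 against (P, II): payoffs 4.5, 5 → best response B.
Player 1 against (P, III): payoffs 4.3, 2.8 → best response A.
Player 1 against (Q, I): payoffs 4.7, 1.9 → best response A.
Player 1 against (Q, II): payoffs 4.7, 3.7 → best response A.
Player 1 against (Q, III): payoffs 1.2, 4.7 → best response B.
Player 2 against (A, I): payoffs 1.4, 2.7 → best response Q.
Player 2 against (A, II): payoffs 3.5, 4.5 → best response Q.
Player 2 against (A, III): payoffs 0.4, 5 → best response Q.
Player 2 against (B, I): payoffs 3.6, 6 → best response Q.
Player 2 against (B, II): payoffs 2.5, 1.1 → best response P.
Player 2 against (B, III): payoffs 1.9, 5.6 → best response Q.
Player 3 against (A, P): payoffs 3.4, 1.5, 5.4 → best response III.
Player 3 against (A, Q): payoffs 4, 5.7, 1.4 → best response II.
Player 3 against (B, P): payoffs 2.5, 4.4, 4.2 → best response II.
Player 3 against (B, Q): payoffs 2.1, 0.7, 3 → best response III.
Mutual best responses: (A, Q, II); (B, P, II); (B, Q, III).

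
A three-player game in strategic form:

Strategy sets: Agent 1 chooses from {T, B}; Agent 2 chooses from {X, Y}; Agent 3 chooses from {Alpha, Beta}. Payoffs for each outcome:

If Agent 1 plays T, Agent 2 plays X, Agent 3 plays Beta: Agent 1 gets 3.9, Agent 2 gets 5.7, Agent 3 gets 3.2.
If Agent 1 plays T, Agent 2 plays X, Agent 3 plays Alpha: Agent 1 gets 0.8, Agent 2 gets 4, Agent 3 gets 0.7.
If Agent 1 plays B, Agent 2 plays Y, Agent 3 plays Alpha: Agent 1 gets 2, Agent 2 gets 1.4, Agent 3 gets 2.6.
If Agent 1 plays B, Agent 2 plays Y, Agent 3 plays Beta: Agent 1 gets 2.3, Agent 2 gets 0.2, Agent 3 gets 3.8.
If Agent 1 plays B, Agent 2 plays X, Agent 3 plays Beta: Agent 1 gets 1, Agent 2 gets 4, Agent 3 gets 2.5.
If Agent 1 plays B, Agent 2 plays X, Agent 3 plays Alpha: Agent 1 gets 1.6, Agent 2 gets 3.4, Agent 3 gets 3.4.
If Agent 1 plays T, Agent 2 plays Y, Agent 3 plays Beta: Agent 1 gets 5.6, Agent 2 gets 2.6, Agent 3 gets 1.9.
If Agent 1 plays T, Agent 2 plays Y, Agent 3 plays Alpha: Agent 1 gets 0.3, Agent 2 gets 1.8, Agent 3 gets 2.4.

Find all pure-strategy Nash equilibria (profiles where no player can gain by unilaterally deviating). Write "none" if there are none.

(T, X, Beta); (B, X, Alpha)

For each strategy profile, look for a profitable unilateral deviation.
(T, X, Alpha): Agent 1 can switch to B (0.8 → 1.6). Not NE.
(T, X, Beta): Agent 1 gets 3.9, best alternative 1; Agent 2 gets 5.7, best alternative 2.6; Agent 3 gets 3.2, best alternative 0.7. No profitable deviation — NE.
(T, Y, Alpha): Agent 1 can switch to B (0.3 → 2). Not NE.
(T, Y, Beta): Agent 2 can switch to X (2.6 → 5.7). Not NE.
(B, X, Alpha): Agent 1 gets 1.6, best alternative 0.8; Agent 2 gets 3.4, best alternative 1.4; Agent 3 gets 3.4, best alternative 2.5. No profitable deviation — NE.
(B, X, Beta): Agent 1 can switch to T (1 → 3.9). Not NE.
(B, Y, Alpha): Agent 2 can switch to X (1.4 → 3.4). Not NE.
(B, Y, Beta): Agent 1 can switch to T (2.3 → 5.6). Not NE.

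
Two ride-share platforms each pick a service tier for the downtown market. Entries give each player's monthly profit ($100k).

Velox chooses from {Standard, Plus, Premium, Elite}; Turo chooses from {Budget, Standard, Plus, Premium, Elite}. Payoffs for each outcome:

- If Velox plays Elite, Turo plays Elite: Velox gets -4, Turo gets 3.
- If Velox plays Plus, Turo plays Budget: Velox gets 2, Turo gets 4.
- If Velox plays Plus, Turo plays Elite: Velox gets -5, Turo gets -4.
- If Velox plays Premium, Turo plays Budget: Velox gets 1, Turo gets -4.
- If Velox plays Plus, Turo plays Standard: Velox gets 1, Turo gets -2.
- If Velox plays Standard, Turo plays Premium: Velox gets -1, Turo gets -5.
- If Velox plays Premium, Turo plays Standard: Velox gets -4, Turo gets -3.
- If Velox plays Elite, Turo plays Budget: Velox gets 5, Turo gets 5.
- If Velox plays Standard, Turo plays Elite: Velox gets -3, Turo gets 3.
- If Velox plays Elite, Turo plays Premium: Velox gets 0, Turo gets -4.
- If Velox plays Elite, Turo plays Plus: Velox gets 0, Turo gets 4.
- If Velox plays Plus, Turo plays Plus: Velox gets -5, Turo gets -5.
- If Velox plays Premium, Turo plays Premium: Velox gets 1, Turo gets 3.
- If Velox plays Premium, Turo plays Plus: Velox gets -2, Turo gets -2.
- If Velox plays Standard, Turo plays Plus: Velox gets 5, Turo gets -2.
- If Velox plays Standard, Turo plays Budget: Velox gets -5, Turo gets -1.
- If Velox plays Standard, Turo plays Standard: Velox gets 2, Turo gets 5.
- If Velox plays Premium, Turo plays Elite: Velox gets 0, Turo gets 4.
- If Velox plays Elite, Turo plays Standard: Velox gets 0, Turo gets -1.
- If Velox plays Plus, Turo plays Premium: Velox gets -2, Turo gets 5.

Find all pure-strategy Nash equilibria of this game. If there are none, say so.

(Standard, Standard) and (Premium, Elite) and (Elite, Budget)

Check each profile: it is a Nash equilibrium iff no player can strictly gain by switching unilaterally.
(Standard, Budget): Velox can switch to Plus (-5 → 2). Not NE.
(Standard, Standard): Velox gets 2, best alternative 1; Turo gets 5, best alternative 3. No profitable deviation — NE.
(Standard, Plus): Turo can switch to Budget (-2 → -1). Not NE.
(Standard, Premium): Velox can switch to Premium (-1 → 1). Not NE.
(Standard, Elite): Velox can switch to Premium (-3 → 0). Not NE.
(Plus, Budget): Velox can switch to Elite (2 → 5). Not NE.
(Plus, Standard): Velox can switch to Standard (1 → 2). Not NE.
(Plus, Plus): Velox can switch to Standard (-5 → 5). Not NE.
(Plus, Premium): Velox can switch to Standard (-2 → -1). Not NE.
(Premium, Elite): Velox gets 0, best alternative -3; Turo gets 4, best alternative 3. No profitable deviation — NE.
(Elite, Budget): Velox gets 5, best alternative 2; Turo gets 5, best alternative 4. No profitable deviation — NE.
(The remaining 9 profiles each have a profitable deviation by the same check.)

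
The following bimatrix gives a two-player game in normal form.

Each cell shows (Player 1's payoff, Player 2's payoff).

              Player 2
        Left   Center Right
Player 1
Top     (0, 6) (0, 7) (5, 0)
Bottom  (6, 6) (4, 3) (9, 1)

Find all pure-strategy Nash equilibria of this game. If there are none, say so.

(Bottom, Left)

Player 1 against Left: payoffs 0, 6 → best response Bottom.
Player 1 against Center: payoffs 0, 4 → best response Bottom.
Player 1 against Right: payoffs 5, 9 → best response Bottom.
Player 2 against Top: payoffs 6, 7, 0 → best response Center.
Player 2 against Bottom: payoffs 6, 3, 1 → best response Left.
Mutual best responses: (Bottom, Left).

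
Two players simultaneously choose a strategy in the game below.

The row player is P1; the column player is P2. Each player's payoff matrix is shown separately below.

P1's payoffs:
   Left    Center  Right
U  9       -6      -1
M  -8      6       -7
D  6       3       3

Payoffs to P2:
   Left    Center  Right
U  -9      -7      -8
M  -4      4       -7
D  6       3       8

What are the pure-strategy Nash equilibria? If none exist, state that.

Mark each player's best response to every combination of opponents' strategies; a profile where every player is best-responding is a pure Nash equilibrium.
P1 against Left: payoffs 9, -8, 6 → best response U.
P1 against Center: payoffs -6, 6, 3 → best response M.
P1 against Right: payoffs -1, -7, 3 → best response D.
P2 against U: payoffs -9, -7, -8 → best response Center.
P2 against M: payoffs -4, 4, -7 → best response Center.
P2 against D: payoffs 6, 3, 8 → best response Right.
Mutual best responses: (M, Center); (D, Right).

Pure-strategy Nash equilibria: (M, Center) and (D, Right)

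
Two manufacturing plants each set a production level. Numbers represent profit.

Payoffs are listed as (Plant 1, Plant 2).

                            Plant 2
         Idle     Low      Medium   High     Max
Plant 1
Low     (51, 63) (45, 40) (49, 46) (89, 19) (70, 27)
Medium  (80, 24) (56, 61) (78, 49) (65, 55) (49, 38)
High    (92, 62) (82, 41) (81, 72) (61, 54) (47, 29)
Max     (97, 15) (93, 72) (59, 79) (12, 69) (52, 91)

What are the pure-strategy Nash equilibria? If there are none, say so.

Pure NE: (High, Medium)

Plant 1 against Idle: payoffs 51, 80, 92, 97 → best response Max.
Plant 1 against Low: payoffs 45, 56, 82, 93 → best response Max.
Plant 1 against Medium: payoffs 49, 78, 81, 59 → best response High.
Plant 1 against High: payoffs 89, 65, 61, 12 → best response Low.
Plant 1 against Max: payoffs 70, 49, 47, 52 → best response Low.
Plant 2 against Low: payoffs 63, 40, 46, 19, 27 → best response Idle.
Plant 2 against Medium: payoffs 24, 61, 49, 55, 38 → best response Low.
Plant 2 against High: payoffs 62, 41, 72, 54, 29 → best response Medium.
Plant 2 against Max: payoffs 15, 72, 79, 69, 91 → best response Max.
Mutual best responses: (High, Medium).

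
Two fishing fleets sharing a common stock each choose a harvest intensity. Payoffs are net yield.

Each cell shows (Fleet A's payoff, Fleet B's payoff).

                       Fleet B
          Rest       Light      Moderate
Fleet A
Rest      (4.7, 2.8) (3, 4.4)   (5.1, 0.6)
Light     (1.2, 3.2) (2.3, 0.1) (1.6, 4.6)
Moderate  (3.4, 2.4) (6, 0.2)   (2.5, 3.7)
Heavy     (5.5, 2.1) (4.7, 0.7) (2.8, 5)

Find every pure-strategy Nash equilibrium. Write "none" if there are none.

This game has no pure Nash equilibrium.

Mark each player's best response to every combination of opponents' strategies; a profile where every player is best-responding is a pure Nash equilibrium.
Fleet A against Rest: payoffs 4.7, 1.2, 3.4, 5.5 → best response Heavy.
Fleet A against Light: payoffs 3, 2.3, 6, 4.7 → best response Moderate.
Fleet A against Moderate: payoffs 5.1, 1.6, 2.5, 2.8 → best response Rest.
Fleet B against Rest: payoffs 2.8, 4.4, 0.6 → best response Light.
Fleet B against Light: payoffs 3.2, 0.1, 4.6 → best response Moderate.
Fleet B against Moderate: payoffs 2.4, 0.2, 3.7 → best response Moderate.
Fleet B against Heavy: payoffs 2.1, 0.7, 5 → best response Moderate.
No profile is a mutual best response for all players.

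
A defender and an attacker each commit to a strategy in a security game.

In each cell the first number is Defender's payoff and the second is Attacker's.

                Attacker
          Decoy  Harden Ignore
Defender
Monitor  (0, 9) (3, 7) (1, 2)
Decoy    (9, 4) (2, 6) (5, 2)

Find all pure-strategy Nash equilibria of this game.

(Monitor, Decoy): Defender can switch to Decoy (0 → 9). Not NE.
(Monitor, Harden): Attacker can switch to Decoy (7 → 9). Not NE.
(Monitor, Ignore): Defender can switch to Decoy (1 → 5). Not NE.
(Decoy, Decoy): Attacker can switch to Harden (4 → 6). Not NE.
(Decoy, Harden): Defender can switch to Monitor (2 → 3). Not NE.
(Decoy, Ignore): Attacker can switch to Decoy (2 → 4). Not NE.

No pure-strategy Nash equilibrium.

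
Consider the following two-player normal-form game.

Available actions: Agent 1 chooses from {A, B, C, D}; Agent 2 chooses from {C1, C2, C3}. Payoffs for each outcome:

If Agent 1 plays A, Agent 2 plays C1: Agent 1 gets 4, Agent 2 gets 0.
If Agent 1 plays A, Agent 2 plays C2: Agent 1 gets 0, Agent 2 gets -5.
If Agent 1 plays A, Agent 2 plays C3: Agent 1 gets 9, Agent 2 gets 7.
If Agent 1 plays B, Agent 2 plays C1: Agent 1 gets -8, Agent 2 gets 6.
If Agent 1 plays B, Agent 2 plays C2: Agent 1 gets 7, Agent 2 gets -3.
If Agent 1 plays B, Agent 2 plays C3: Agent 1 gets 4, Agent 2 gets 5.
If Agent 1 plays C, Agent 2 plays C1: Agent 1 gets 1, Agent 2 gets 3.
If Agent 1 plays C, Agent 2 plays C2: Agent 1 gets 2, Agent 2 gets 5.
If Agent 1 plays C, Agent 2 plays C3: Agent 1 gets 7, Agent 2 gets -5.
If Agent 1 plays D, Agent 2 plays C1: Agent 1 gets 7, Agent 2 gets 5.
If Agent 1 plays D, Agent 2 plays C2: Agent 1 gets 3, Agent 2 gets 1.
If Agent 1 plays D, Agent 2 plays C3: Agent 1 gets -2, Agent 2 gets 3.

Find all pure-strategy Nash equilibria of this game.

For each strategy profile, look for a profitable unilateral deviation.
(A, C1): Agent 1 can switch to D (4 → 7). Not NE.
(A, C2): Agent 1 can switch to B (0 → 7). Not NE.
(A, C3): Agent 1 gets 9, best alternative 7; Agent 2 gets 7, best alternative 0. No profitable deviation — NE.
(B, C1): Agent 1 can switch to A (-8 → 4). Not NE.
(B, C2): Agent 2 can switch to C1 (-3 → 6). Not NE.
(B, C3): Agent 1 can switch to A (4 → 9). Not NE.
(C, C1): Agent 1 can switch to A (1 → 4). Not NE.
(C, C2): Agent 1 can switch to B (2 → 7). Not NE.
(C, C3): Agent 1 can switch to A (7 → 9). Not NE.
(D, C1): Agent 1 gets 7, best alternative 4; Agent 2 gets 5, best alternative 3. No profitable deviation — NE.
(D, C2): Agent 1 can switch to B (3 → 7). Not NE.
(D, C3): Agent 1 can switch to A (-2 → 9). Not NE.

The pure Nash equilibria are (A, C3) and (D, C1).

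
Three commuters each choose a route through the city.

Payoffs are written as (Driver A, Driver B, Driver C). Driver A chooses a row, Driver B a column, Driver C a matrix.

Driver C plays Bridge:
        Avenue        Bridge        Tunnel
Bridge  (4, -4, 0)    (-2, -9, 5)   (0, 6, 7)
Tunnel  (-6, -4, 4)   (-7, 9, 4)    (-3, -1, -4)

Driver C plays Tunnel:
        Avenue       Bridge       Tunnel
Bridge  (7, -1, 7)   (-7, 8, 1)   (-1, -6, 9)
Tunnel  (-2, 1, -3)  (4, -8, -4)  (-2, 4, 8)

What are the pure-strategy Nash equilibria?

Driver A against (Avenue, Bridge): payoffs 4, -6 → best response Bridge.
Driver A against (Avenue, Tunnel): payoffs 7, -2 → best response Bridge.
Driver A against (Bridge, Bridge): payoffs -2, -7 → best response Bridge.
Driver A against (Bridge, Tunnel): payoffs -7, 4 → best response Tunnel.
Driver A against (Tunnel, Bridge): payoffs 0, -3 → best response Bridge.
Driver A against (Tunnel, Tunnel): payoffs -1, -2 → best response Bridge.
Driver B against (Bridge, Bridge): payoffs -4, -9, 6 → best response Tunnel.
Driver B against (Bridge, Tunnel): payoffs -1, 8, -6 → best response Bridge.
Driver B against (Tunnel, Bridge): payoffs -4, 9, -1 → best response Bridge.
Driver B against (Tunnel, Tunnel): payoffs 1, -8, 4 → best response Tunnel.
Driver C against (Bridge, Avenue): payoffs 0, 7 → best response Tunnel.
Driver C against (Bridge, Bridge): payoffs 5, 1 → best response Bridge.
Driver C against (Bridge, Tunnel): payoffs 7, 9 → best response Tunnel.
Driver C against (Tunnel, Avenue): payoffs 4, -3 → best response Bridge.
Driver C against (Tunnel, Bridge): payoffs 4, -4 → best response Bridge.
Driver C against (Tunnel, Tunnel): payoffs -4, 8 → best response Tunnel.
No profile is a mutual best response for all players.

none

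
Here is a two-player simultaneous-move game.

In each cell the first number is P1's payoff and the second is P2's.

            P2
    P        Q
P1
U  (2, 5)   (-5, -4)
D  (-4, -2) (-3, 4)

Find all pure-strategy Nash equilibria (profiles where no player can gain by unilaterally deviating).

The pure Nash equilibria are (U, P), (D, Q).

(U, P): P1 gets 2, best alternative -4; P2 gets 5, best alternative -4. No profitable deviation — NE.
(U, Q): P1 can switch to D (-5 → -3). Not NE.
(D, P): P1 can switch to U (-4 → 2). Not NE.
(D, Q): P1 gets -3, best alternative -5; P2 gets 4, best alternative -2. No profitable deviation — NE.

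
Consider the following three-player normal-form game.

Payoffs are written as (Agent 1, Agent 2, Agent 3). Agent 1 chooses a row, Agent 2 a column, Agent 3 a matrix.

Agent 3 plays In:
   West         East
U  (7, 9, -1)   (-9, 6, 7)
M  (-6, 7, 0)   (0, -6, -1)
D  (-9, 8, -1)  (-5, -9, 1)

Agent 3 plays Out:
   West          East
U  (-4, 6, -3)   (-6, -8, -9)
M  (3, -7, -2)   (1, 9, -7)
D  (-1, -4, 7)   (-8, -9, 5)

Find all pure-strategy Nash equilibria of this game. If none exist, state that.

(U, West, In): Agent 1 gets 7, best alternative -6; Agent 2 gets 9, best alternative 6; Agent 3 gets -1, best alternative -3. No profitable deviation — NE.
(U, West, Out): Agent 1 can switch to M (-4 → 3). Not NE.
(U, East, In): Agent 1 can switch to M (-9 → 0). Not NE.
(U, East, Out): Agent 1 can switch to M (-6 → 1). Not NE.
(M, West, In): Agent 1 can switch to U (-6 → 7). Not NE.
(M, West, Out): Agent 2 can switch to East (-7 → 9). Not NE.
(M, East, In): Agent 2 can switch to West (-6 → 7). Not NE.
(M, East, Out): Agent 3 can switch to In (-7 → -1). Not NE.
(D, West, In): Agent 1 can switch to U (-9 → 7). Not NE.
(The remaining 3 profiles each have a profitable deviation by the same check.)

The unique pure-strategy Nash equilibrium is (U, West, In).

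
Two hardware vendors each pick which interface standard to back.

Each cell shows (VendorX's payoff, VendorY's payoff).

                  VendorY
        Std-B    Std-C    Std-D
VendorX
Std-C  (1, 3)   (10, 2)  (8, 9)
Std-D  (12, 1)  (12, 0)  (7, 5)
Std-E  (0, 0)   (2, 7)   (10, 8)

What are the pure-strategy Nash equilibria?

(Std-C, Std-B): VendorX can switch to Std-D (1 → 12). Not NE.
(Std-C, Std-C): VendorX can switch to Std-D (10 → 12). Not NE.
(Std-C, Std-D): VendorX can switch to Std-E (8 → 10). Not NE.
(Std-D, Std-B): VendorY can switch to Std-D (1 → 5). Not NE.
(Std-D, Std-C): VendorY can switch to Std-B (0 → 1). Not NE.
(Std-D, Std-D): VendorX can switch to Std-C (7 → 8). Not NE.
(Std-E, Std-B): VendorX can switch to Std-C (0 → 1). Not NE.
(Std-E, Std-C): VendorX can switch to Std-C (2 → 10). Not NE.
(Std-E, Std-D): VendorX gets 10, best alternative 8; VendorY gets 8, best alternative 7. No profitable deviation — NE.

(Std-E, Std-D)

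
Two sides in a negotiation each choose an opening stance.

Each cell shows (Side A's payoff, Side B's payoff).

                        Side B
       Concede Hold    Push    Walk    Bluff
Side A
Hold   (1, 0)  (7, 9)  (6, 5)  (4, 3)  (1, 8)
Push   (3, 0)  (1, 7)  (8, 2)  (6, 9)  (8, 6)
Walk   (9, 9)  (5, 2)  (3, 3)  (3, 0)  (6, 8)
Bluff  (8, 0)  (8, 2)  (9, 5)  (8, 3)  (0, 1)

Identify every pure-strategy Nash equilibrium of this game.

(Hold, Concede): Side A can switch to Push (1 → 3). Not NE.
(Hold, Hold): Side A can switch to Bluff (7 → 8). Not NE.
(Hold, Push): Side A can switch to Push (6 → 8). Not NE.
(Hold, Walk): Side A can switch to Push (4 → 6). Not NE.
(Hold, Bluff): Side A can switch to Push (1 → 8). Not NE.
(Push, Concede): Side A can switch to Walk (3 → 9). Not NE.
(Push, Hold): Side A can switch to Hold (1 → 7). Not NE.
(Push, Push): Side A can switch to Bluff (8 → 9). Not NE.
(Push, Walk): Side A can switch to Bluff (6 → 8). Not NE.
(Push, Bluff): Side B can switch to Hold (6 → 7). Not NE.
(Walk, Concede): Side A gets 9, best alternative 8; Side B gets 9, best alternative 8. No profitable deviation — NE.
(Bluff, Push): Side A gets 9, best alternative 8; Side B gets 5, best alternative 3. No profitable deviation — NE.
(The remaining 8 profiles each have a profitable deviation by the same check.)

Pure-strategy Nash equilibria: (Walk, Concede), (Bluff, Push)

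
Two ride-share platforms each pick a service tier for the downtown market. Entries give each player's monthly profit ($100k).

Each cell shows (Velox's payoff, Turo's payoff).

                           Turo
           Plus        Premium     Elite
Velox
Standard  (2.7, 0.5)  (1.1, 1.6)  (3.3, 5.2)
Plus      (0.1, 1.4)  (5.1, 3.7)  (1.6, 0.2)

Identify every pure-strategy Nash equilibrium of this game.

The pure Nash equilibria are (Standard, Elite) and (Plus, Premium).

Mark each player's best response to every combination of opponents' strategies; a profile where every player is best-responding is a pure Nash equilibrium.
Velox against Plus: payoffs 2.7, 0.1 → best response Standard.
Velox against Premium: payoffs 1.1, 5.1 → best response Plus.
Velox against Elite: payoffs 3.3, 1.6 → best response Standard.
Turo against Standard: payoffs 0.5, 1.6, 5.2 → best response Elite.
Turo against Plus: payoffs 1.4, 3.7, 0.2 → best response Premium.
Mutual best responses: (Standard, Elite); (Plus, Premium).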